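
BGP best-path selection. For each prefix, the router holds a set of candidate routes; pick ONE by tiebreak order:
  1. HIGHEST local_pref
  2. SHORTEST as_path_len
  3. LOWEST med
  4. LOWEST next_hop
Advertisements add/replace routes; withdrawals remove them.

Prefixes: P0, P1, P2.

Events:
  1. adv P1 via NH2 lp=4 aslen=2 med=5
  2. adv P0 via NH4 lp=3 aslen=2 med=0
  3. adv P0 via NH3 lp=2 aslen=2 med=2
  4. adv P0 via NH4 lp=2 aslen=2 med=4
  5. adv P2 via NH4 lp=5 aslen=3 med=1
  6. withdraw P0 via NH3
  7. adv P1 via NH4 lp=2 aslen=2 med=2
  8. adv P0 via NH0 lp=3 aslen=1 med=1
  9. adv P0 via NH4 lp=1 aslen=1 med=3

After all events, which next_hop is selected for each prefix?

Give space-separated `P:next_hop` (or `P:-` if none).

Op 1: best P0=- P1=NH2 P2=-
Op 2: best P0=NH4 P1=NH2 P2=-
Op 3: best P0=NH4 P1=NH2 P2=-
Op 4: best P0=NH3 P1=NH2 P2=-
Op 5: best P0=NH3 P1=NH2 P2=NH4
Op 6: best P0=NH4 P1=NH2 P2=NH4
Op 7: best P0=NH4 P1=NH2 P2=NH4
Op 8: best P0=NH0 P1=NH2 P2=NH4
Op 9: best P0=NH0 P1=NH2 P2=NH4

Answer: P0:NH0 P1:NH2 P2:NH4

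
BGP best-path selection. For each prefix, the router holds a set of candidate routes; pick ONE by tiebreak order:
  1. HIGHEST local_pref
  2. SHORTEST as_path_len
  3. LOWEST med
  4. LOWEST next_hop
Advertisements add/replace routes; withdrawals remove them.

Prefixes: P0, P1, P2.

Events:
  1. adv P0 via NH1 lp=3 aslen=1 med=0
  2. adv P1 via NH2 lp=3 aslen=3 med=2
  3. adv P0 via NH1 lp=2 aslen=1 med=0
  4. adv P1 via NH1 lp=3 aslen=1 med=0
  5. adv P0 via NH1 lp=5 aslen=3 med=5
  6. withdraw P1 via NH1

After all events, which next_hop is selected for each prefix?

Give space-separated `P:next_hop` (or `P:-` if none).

Answer: P0:NH1 P1:NH2 P2:-

Derivation:
Op 1: best P0=NH1 P1=- P2=-
Op 2: best P0=NH1 P1=NH2 P2=-
Op 3: best P0=NH1 P1=NH2 P2=-
Op 4: best P0=NH1 P1=NH1 P2=-
Op 5: best P0=NH1 P1=NH1 P2=-
Op 6: best P0=NH1 P1=NH2 P2=-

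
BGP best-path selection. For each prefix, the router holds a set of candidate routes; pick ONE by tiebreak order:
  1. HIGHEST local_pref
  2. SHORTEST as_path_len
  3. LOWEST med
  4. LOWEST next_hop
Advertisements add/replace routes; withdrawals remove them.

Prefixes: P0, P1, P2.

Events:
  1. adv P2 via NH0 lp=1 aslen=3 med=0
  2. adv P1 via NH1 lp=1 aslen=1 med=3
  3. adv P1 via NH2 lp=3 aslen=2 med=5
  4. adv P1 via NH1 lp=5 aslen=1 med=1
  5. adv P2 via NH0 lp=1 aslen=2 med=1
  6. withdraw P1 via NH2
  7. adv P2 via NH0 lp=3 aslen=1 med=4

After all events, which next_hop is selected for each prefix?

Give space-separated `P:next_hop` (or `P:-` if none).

Answer: P0:- P1:NH1 P2:NH0

Derivation:
Op 1: best P0=- P1=- P2=NH0
Op 2: best P0=- P1=NH1 P2=NH0
Op 3: best P0=- P1=NH2 P2=NH0
Op 4: best P0=- P1=NH1 P2=NH0
Op 5: best P0=- P1=NH1 P2=NH0
Op 6: best P0=- P1=NH1 P2=NH0
Op 7: best P0=- P1=NH1 P2=NH0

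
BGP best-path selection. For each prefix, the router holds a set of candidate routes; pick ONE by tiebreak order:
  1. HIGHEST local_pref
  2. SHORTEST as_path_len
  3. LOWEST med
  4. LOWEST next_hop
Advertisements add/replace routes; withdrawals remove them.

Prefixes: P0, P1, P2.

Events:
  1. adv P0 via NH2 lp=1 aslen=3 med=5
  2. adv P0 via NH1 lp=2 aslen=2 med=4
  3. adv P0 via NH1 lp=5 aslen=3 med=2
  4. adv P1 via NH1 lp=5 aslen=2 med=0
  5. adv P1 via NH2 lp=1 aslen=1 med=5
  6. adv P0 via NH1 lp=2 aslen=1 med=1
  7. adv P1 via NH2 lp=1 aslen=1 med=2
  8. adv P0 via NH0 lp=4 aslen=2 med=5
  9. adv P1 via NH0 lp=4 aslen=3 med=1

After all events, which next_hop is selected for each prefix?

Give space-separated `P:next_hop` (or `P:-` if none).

Op 1: best P0=NH2 P1=- P2=-
Op 2: best P0=NH1 P1=- P2=-
Op 3: best P0=NH1 P1=- P2=-
Op 4: best P0=NH1 P1=NH1 P2=-
Op 5: best P0=NH1 P1=NH1 P2=-
Op 6: best P0=NH1 P1=NH1 P2=-
Op 7: best P0=NH1 P1=NH1 P2=-
Op 8: best P0=NH0 P1=NH1 P2=-
Op 9: best P0=NH0 P1=NH1 P2=-

Answer: P0:NH0 P1:NH1 P2:-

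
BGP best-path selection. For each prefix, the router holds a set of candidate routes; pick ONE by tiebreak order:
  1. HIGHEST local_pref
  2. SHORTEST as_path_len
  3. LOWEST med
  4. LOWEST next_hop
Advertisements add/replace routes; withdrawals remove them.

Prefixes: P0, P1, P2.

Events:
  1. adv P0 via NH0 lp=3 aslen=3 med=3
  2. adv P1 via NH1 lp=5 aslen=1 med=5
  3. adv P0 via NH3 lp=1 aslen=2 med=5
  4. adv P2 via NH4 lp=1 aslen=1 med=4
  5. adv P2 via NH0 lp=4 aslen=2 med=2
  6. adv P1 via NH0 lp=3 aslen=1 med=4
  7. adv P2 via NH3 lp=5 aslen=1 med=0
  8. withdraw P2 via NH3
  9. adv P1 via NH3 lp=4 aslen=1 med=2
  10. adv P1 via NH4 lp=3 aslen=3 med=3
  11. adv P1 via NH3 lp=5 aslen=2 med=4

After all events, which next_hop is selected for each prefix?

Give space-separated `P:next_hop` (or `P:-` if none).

Answer: P0:NH0 P1:NH1 P2:NH0

Derivation:
Op 1: best P0=NH0 P1=- P2=-
Op 2: best P0=NH0 P1=NH1 P2=-
Op 3: best P0=NH0 P1=NH1 P2=-
Op 4: best P0=NH0 P1=NH1 P2=NH4
Op 5: best P0=NH0 P1=NH1 P2=NH0
Op 6: best P0=NH0 P1=NH1 P2=NH0
Op 7: best P0=NH0 P1=NH1 P2=NH3
Op 8: best P0=NH0 P1=NH1 P2=NH0
Op 9: best P0=NH0 P1=NH1 P2=NH0
Op 10: best P0=NH0 P1=NH1 P2=NH0
Op 11: best P0=NH0 P1=NH1 P2=NH0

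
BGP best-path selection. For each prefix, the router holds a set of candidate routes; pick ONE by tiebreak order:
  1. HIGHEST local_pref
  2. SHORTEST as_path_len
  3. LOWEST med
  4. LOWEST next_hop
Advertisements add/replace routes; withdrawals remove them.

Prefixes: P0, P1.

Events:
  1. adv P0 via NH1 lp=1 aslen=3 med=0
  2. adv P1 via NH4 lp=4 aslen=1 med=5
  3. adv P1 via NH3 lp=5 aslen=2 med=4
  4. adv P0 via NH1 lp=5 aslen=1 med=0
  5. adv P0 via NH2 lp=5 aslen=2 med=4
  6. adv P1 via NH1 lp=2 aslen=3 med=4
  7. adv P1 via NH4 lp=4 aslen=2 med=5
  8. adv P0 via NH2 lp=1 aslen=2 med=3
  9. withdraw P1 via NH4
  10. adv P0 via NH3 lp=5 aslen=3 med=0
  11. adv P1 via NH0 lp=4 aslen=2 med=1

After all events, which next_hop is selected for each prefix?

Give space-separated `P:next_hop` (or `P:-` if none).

Op 1: best P0=NH1 P1=-
Op 2: best P0=NH1 P1=NH4
Op 3: best P0=NH1 P1=NH3
Op 4: best P0=NH1 P1=NH3
Op 5: best P0=NH1 P1=NH3
Op 6: best P0=NH1 P1=NH3
Op 7: best P0=NH1 P1=NH3
Op 8: best P0=NH1 P1=NH3
Op 9: best P0=NH1 P1=NH3
Op 10: best P0=NH1 P1=NH3
Op 11: best P0=NH1 P1=NH3

Answer: P0:NH1 P1:NH3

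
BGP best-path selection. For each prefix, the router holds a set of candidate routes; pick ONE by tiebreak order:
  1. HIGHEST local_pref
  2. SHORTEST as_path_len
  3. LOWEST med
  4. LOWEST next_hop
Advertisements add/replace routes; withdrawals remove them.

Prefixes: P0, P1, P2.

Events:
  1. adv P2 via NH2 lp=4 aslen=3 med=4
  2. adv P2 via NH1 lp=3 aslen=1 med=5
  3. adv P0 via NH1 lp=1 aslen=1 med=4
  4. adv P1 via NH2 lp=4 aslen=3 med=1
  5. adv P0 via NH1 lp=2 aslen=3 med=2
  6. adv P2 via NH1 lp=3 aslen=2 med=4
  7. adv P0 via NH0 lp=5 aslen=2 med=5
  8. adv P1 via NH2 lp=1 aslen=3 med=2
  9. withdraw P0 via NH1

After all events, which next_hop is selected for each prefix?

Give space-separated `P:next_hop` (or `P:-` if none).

Op 1: best P0=- P1=- P2=NH2
Op 2: best P0=- P1=- P2=NH2
Op 3: best P0=NH1 P1=- P2=NH2
Op 4: best P0=NH1 P1=NH2 P2=NH2
Op 5: best P0=NH1 P1=NH2 P2=NH2
Op 6: best P0=NH1 P1=NH2 P2=NH2
Op 7: best P0=NH0 P1=NH2 P2=NH2
Op 8: best P0=NH0 P1=NH2 P2=NH2
Op 9: best P0=NH0 P1=NH2 P2=NH2

Answer: P0:NH0 P1:NH2 P2:NH2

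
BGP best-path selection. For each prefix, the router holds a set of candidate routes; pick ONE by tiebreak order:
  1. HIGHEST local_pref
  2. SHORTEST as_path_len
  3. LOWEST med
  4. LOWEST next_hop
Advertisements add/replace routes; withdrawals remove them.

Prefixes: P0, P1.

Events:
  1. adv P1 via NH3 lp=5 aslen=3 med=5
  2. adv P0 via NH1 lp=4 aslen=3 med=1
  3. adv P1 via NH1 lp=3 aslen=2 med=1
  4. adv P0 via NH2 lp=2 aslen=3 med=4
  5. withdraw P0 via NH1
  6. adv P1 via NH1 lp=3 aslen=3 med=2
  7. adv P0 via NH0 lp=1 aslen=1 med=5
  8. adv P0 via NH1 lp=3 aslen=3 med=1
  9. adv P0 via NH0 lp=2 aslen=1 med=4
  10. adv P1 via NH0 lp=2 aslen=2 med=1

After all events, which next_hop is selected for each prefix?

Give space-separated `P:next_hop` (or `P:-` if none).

Op 1: best P0=- P1=NH3
Op 2: best P0=NH1 P1=NH3
Op 3: best P0=NH1 P1=NH3
Op 4: best P0=NH1 P1=NH3
Op 5: best P0=NH2 P1=NH3
Op 6: best P0=NH2 P1=NH3
Op 7: best P0=NH2 P1=NH3
Op 8: best P0=NH1 P1=NH3
Op 9: best P0=NH1 P1=NH3
Op 10: best P0=NH1 P1=NH3

Answer: P0:NH1 P1:NH3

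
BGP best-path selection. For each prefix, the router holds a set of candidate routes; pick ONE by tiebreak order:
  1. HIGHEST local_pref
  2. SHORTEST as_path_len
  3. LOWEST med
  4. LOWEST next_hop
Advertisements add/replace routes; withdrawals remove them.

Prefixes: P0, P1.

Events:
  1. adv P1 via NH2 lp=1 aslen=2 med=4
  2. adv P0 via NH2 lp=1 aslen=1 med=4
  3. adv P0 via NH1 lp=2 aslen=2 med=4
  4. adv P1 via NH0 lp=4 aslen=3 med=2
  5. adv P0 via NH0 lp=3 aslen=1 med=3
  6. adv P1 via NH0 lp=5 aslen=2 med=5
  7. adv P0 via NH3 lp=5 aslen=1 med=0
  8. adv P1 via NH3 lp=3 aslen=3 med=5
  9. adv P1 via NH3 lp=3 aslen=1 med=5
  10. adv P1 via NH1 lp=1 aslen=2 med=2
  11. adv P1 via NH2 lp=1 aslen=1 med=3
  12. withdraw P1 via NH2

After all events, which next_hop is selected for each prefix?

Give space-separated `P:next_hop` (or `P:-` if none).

Op 1: best P0=- P1=NH2
Op 2: best P0=NH2 P1=NH2
Op 3: best P0=NH1 P1=NH2
Op 4: best P0=NH1 P1=NH0
Op 5: best P0=NH0 P1=NH0
Op 6: best P0=NH0 P1=NH0
Op 7: best P0=NH3 P1=NH0
Op 8: best P0=NH3 P1=NH0
Op 9: best P0=NH3 P1=NH0
Op 10: best P0=NH3 P1=NH0
Op 11: best P0=NH3 P1=NH0
Op 12: best P0=NH3 P1=NH0

Answer: P0:NH3 P1:NH0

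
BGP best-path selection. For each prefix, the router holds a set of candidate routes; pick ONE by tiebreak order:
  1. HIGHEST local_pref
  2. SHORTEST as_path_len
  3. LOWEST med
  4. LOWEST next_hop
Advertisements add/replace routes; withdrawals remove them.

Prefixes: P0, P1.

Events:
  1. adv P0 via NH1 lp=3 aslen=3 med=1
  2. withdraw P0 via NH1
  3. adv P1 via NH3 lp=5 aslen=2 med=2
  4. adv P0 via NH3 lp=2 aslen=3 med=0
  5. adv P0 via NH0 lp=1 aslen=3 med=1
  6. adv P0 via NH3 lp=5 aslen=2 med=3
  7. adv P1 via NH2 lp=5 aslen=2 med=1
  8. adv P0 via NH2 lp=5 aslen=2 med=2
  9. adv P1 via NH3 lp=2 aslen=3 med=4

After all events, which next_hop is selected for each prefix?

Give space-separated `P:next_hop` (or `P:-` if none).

Answer: P0:NH2 P1:NH2

Derivation:
Op 1: best P0=NH1 P1=-
Op 2: best P0=- P1=-
Op 3: best P0=- P1=NH3
Op 4: best P0=NH3 P1=NH3
Op 5: best P0=NH3 P1=NH3
Op 6: best P0=NH3 P1=NH3
Op 7: best P0=NH3 P1=NH2
Op 8: best P0=NH2 P1=NH2
Op 9: best P0=NH2 P1=NH2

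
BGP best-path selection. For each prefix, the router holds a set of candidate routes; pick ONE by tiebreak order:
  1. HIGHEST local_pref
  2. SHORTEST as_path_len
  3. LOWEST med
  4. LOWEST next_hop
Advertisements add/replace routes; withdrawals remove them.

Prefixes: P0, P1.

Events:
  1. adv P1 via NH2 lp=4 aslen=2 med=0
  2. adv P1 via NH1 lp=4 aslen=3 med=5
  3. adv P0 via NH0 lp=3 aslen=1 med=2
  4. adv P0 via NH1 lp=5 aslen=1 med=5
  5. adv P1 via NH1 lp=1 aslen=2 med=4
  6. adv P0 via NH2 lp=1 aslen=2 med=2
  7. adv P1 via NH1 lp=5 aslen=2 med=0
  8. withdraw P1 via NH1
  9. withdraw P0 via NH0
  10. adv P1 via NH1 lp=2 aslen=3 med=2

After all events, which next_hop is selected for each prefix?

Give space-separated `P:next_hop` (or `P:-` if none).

Answer: P0:NH1 P1:NH2

Derivation:
Op 1: best P0=- P1=NH2
Op 2: best P0=- P1=NH2
Op 3: best P0=NH0 P1=NH2
Op 4: best P0=NH1 P1=NH2
Op 5: best P0=NH1 P1=NH2
Op 6: best P0=NH1 P1=NH2
Op 7: best P0=NH1 P1=NH1
Op 8: best P0=NH1 P1=NH2
Op 9: best P0=NH1 P1=NH2
Op 10: best P0=NH1 P1=NH2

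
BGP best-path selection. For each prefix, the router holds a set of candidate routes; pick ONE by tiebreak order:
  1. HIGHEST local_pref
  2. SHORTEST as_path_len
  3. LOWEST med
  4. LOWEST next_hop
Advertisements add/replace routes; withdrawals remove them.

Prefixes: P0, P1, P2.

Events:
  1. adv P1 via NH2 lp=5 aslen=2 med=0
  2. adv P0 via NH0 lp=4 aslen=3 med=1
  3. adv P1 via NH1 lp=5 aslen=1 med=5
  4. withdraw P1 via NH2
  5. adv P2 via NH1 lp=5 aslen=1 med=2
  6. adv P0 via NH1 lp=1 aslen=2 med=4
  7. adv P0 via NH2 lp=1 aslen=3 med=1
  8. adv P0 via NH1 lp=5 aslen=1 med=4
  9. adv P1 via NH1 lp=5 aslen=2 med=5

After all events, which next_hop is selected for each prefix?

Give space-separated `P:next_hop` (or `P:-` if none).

Answer: P0:NH1 P1:NH1 P2:NH1

Derivation:
Op 1: best P0=- P1=NH2 P2=-
Op 2: best P0=NH0 P1=NH2 P2=-
Op 3: best P0=NH0 P1=NH1 P2=-
Op 4: best P0=NH0 P1=NH1 P2=-
Op 5: best P0=NH0 P1=NH1 P2=NH1
Op 6: best P0=NH0 P1=NH1 P2=NH1
Op 7: best P0=NH0 P1=NH1 P2=NH1
Op 8: best P0=NH1 P1=NH1 P2=NH1
Op 9: best P0=NH1 P1=NH1 P2=NH1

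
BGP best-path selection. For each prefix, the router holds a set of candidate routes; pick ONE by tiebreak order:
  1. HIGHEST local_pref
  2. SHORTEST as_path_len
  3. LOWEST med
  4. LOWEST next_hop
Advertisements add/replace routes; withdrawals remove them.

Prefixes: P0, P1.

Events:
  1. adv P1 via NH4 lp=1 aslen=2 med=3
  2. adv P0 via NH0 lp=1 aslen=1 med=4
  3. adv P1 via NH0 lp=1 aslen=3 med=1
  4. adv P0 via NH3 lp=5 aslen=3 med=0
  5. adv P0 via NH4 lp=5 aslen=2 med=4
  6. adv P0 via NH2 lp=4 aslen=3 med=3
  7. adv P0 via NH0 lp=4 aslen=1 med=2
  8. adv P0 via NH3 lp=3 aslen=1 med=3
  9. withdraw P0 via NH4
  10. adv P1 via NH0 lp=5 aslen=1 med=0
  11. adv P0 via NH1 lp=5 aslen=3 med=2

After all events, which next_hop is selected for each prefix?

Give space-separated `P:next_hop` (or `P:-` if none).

Op 1: best P0=- P1=NH4
Op 2: best P0=NH0 P1=NH4
Op 3: best P0=NH0 P1=NH4
Op 4: best P0=NH3 P1=NH4
Op 5: best P0=NH4 P1=NH4
Op 6: best P0=NH4 P1=NH4
Op 7: best P0=NH4 P1=NH4
Op 8: best P0=NH4 P1=NH4
Op 9: best P0=NH0 P1=NH4
Op 10: best P0=NH0 P1=NH0
Op 11: best P0=NH1 P1=NH0

Answer: P0:NH1 P1:NH0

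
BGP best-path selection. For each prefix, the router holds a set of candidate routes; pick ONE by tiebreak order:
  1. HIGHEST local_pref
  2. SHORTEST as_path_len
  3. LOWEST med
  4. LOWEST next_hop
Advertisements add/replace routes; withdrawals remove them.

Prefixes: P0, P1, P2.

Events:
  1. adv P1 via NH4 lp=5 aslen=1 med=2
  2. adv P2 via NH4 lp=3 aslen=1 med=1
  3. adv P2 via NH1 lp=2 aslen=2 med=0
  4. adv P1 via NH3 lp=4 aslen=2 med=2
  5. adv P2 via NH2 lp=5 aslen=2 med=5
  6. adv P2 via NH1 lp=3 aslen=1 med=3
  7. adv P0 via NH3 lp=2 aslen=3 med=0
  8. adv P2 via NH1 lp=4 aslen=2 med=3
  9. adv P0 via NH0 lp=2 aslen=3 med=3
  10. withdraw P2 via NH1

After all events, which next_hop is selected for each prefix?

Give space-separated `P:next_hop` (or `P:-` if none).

Answer: P0:NH3 P1:NH4 P2:NH2

Derivation:
Op 1: best P0=- P1=NH4 P2=-
Op 2: best P0=- P1=NH4 P2=NH4
Op 3: best P0=- P1=NH4 P2=NH4
Op 4: best P0=- P1=NH4 P2=NH4
Op 5: best P0=- P1=NH4 P2=NH2
Op 6: best P0=- P1=NH4 P2=NH2
Op 7: best P0=NH3 P1=NH4 P2=NH2
Op 8: best P0=NH3 P1=NH4 P2=NH2
Op 9: best P0=NH3 P1=NH4 P2=NH2
Op 10: best P0=NH3 P1=NH4 P2=NH2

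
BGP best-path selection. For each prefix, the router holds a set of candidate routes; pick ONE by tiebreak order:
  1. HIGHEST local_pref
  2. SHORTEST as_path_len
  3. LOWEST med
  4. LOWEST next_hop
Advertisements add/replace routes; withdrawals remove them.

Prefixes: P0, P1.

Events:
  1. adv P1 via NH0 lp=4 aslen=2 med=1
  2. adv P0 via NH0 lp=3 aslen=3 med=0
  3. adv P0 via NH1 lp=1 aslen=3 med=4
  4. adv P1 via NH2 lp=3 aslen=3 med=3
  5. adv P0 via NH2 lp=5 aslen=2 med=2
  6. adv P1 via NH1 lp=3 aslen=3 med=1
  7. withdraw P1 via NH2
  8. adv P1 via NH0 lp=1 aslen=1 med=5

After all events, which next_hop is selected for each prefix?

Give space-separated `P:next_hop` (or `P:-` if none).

Op 1: best P0=- P1=NH0
Op 2: best P0=NH0 P1=NH0
Op 3: best P0=NH0 P1=NH0
Op 4: best P0=NH0 P1=NH0
Op 5: best P0=NH2 P1=NH0
Op 6: best P0=NH2 P1=NH0
Op 7: best P0=NH2 P1=NH0
Op 8: best P0=NH2 P1=NH1

Answer: P0:NH2 P1:NH1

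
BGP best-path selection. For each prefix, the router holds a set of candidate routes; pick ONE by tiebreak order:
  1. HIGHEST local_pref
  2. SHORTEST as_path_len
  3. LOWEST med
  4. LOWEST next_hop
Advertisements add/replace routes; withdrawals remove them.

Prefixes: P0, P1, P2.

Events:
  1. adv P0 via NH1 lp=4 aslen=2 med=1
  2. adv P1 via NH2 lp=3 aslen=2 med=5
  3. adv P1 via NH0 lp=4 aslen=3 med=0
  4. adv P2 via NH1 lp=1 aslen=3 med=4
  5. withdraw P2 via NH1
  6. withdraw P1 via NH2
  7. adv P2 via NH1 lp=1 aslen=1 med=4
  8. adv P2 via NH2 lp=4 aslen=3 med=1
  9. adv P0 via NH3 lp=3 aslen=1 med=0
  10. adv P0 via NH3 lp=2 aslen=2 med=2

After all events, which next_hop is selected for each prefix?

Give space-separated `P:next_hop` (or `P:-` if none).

Answer: P0:NH1 P1:NH0 P2:NH2

Derivation:
Op 1: best P0=NH1 P1=- P2=-
Op 2: best P0=NH1 P1=NH2 P2=-
Op 3: best P0=NH1 P1=NH0 P2=-
Op 4: best P0=NH1 P1=NH0 P2=NH1
Op 5: best P0=NH1 P1=NH0 P2=-
Op 6: best P0=NH1 P1=NH0 P2=-
Op 7: best P0=NH1 P1=NH0 P2=NH1
Op 8: best P0=NH1 P1=NH0 P2=NH2
Op 9: best P0=NH1 P1=NH0 P2=NH2
Op 10: best P0=NH1 P1=NH0 P2=NH2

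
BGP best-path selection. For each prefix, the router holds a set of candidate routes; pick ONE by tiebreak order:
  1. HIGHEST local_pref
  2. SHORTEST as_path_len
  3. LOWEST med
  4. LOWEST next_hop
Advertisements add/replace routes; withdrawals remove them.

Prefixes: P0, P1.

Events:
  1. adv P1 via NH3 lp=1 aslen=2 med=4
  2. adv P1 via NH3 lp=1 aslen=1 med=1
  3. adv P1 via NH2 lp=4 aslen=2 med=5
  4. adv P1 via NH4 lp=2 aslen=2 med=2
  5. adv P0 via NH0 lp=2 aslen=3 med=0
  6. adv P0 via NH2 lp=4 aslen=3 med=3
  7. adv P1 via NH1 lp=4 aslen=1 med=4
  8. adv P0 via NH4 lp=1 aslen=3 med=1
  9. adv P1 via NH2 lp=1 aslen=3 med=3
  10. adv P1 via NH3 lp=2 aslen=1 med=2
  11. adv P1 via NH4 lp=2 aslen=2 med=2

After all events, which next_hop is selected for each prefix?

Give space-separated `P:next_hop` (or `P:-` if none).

Op 1: best P0=- P1=NH3
Op 2: best P0=- P1=NH3
Op 3: best P0=- P1=NH2
Op 4: best P0=- P1=NH2
Op 5: best P0=NH0 P1=NH2
Op 6: best P0=NH2 P1=NH2
Op 7: best P0=NH2 P1=NH1
Op 8: best P0=NH2 P1=NH1
Op 9: best P0=NH2 P1=NH1
Op 10: best P0=NH2 P1=NH1
Op 11: best P0=NH2 P1=NH1

Answer: P0:NH2 P1:NH1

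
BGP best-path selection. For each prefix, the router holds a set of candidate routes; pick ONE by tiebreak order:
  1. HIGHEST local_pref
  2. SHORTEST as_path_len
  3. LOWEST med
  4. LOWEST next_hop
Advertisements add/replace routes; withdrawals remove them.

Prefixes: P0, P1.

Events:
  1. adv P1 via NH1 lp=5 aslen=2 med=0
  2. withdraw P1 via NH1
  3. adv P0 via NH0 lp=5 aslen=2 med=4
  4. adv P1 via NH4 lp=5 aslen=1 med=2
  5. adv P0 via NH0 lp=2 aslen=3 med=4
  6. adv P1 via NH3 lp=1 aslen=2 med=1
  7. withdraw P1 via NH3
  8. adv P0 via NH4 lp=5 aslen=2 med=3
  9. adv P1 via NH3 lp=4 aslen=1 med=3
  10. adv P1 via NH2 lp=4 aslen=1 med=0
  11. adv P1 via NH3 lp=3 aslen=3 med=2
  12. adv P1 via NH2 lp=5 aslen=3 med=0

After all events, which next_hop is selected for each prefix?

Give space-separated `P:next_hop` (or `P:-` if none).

Op 1: best P0=- P1=NH1
Op 2: best P0=- P1=-
Op 3: best P0=NH0 P1=-
Op 4: best P0=NH0 P1=NH4
Op 5: best P0=NH0 P1=NH4
Op 6: best P0=NH0 P1=NH4
Op 7: best P0=NH0 P1=NH4
Op 8: best P0=NH4 P1=NH4
Op 9: best P0=NH4 P1=NH4
Op 10: best P0=NH4 P1=NH4
Op 11: best P0=NH4 P1=NH4
Op 12: best P0=NH4 P1=NH4

Answer: P0:NH4 P1:NH4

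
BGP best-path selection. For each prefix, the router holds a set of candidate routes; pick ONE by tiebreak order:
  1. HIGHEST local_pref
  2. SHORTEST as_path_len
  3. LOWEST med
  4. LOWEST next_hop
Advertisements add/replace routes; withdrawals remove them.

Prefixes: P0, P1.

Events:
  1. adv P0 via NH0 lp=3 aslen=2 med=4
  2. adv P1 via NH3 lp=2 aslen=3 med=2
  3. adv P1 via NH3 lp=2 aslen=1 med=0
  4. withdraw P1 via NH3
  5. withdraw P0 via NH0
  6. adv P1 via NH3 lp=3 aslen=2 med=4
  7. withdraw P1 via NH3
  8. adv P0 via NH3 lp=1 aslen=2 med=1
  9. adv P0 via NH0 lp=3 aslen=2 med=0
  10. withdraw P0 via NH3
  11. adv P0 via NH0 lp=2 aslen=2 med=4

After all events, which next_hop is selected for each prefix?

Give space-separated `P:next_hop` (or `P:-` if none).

Answer: P0:NH0 P1:-

Derivation:
Op 1: best P0=NH0 P1=-
Op 2: best P0=NH0 P1=NH3
Op 3: best P0=NH0 P1=NH3
Op 4: best P0=NH0 P1=-
Op 5: best P0=- P1=-
Op 6: best P0=- P1=NH3
Op 7: best P0=- P1=-
Op 8: best P0=NH3 P1=-
Op 9: best P0=NH0 P1=-
Op 10: best P0=NH0 P1=-
Op 11: best P0=NH0 P1=-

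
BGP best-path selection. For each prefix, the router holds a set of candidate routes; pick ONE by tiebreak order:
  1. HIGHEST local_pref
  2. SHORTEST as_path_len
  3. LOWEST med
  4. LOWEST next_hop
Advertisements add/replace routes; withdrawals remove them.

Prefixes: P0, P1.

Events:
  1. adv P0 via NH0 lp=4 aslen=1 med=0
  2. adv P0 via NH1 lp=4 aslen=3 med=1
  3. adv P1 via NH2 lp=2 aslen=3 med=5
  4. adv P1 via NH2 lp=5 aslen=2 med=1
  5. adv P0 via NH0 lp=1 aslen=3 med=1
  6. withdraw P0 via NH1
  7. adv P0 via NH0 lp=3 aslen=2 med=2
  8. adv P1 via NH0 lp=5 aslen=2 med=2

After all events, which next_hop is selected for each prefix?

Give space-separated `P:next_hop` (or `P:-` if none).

Op 1: best P0=NH0 P1=-
Op 2: best P0=NH0 P1=-
Op 3: best P0=NH0 P1=NH2
Op 4: best P0=NH0 P1=NH2
Op 5: best P0=NH1 P1=NH2
Op 6: best P0=NH0 P1=NH2
Op 7: best P0=NH0 P1=NH2
Op 8: best P0=NH0 P1=NH2

Answer: P0:NH0 P1:NH2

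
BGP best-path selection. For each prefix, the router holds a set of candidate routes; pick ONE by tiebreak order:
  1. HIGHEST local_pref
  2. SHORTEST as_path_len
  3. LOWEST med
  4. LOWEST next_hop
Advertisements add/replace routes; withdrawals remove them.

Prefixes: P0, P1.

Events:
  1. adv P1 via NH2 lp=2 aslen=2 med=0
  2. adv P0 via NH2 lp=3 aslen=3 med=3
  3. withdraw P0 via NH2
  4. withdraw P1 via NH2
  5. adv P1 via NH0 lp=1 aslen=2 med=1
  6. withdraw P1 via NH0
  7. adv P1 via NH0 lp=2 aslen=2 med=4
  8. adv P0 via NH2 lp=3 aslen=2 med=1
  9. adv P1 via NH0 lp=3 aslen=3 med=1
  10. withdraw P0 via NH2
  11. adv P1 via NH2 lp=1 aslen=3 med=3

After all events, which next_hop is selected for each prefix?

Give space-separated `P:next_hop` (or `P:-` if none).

Answer: P0:- P1:NH0

Derivation:
Op 1: best P0=- P1=NH2
Op 2: best P0=NH2 P1=NH2
Op 3: best P0=- P1=NH2
Op 4: best P0=- P1=-
Op 5: best P0=- P1=NH0
Op 6: best P0=- P1=-
Op 7: best P0=- P1=NH0
Op 8: best P0=NH2 P1=NH0
Op 9: best P0=NH2 P1=NH0
Op 10: best P0=- P1=NH0
Op 11: best P0=- P1=NH0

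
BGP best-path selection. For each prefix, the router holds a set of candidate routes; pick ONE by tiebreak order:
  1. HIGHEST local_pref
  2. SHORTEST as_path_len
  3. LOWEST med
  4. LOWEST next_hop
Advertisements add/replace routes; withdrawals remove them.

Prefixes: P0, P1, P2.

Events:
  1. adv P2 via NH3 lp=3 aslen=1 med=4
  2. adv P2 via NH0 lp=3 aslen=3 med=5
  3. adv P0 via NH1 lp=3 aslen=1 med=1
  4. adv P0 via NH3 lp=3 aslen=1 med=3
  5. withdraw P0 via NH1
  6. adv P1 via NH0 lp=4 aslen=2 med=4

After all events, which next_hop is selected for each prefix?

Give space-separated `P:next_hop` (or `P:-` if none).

Op 1: best P0=- P1=- P2=NH3
Op 2: best P0=- P1=- P2=NH3
Op 3: best P0=NH1 P1=- P2=NH3
Op 4: best P0=NH1 P1=- P2=NH3
Op 5: best P0=NH3 P1=- P2=NH3
Op 6: best P0=NH3 P1=NH0 P2=NH3

Answer: P0:NH3 P1:NH0 P2:NH3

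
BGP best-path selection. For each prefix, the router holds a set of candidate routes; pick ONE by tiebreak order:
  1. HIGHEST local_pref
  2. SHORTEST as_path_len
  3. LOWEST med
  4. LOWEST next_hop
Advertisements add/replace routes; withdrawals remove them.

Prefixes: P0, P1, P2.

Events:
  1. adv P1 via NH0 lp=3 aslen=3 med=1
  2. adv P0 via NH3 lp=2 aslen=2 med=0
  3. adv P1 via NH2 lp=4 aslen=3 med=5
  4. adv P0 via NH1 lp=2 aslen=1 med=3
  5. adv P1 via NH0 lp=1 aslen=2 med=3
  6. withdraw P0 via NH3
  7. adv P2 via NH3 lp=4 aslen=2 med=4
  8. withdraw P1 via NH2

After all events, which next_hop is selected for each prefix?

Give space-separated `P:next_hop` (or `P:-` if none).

Answer: P0:NH1 P1:NH0 P2:NH3

Derivation:
Op 1: best P0=- P1=NH0 P2=-
Op 2: best P0=NH3 P1=NH0 P2=-
Op 3: best P0=NH3 P1=NH2 P2=-
Op 4: best P0=NH1 P1=NH2 P2=-
Op 5: best P0=NH1 P1=NH2 P2=-
Op 6: best P0=NH1 P1=NH2 P2=-
Op 7: best P0=NH1 P1=NH2 P2=NH3
Op 8: best P0=NH1 P1=NH0 P2=NH3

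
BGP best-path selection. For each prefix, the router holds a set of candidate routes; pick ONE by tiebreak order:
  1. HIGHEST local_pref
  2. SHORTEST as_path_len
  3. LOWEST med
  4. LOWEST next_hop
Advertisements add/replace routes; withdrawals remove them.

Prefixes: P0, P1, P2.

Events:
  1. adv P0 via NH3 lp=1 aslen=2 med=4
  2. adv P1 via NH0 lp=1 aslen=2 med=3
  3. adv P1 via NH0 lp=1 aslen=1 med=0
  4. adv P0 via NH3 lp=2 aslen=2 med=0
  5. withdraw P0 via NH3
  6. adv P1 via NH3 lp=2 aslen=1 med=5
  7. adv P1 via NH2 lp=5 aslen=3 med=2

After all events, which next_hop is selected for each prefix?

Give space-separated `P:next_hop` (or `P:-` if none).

Op 1: best P0=NH3 P1=- P2=-
Op 2: best P0=NH3 P1=NH0 P2=-
Op 3: best P0=NH3 P1=NH0 P2=-
Op 4: best P0=NH3 P1=NH0 P2=-
Op 5: best P0=- P1=NH0 P2=-
Op 6: best P0=- P1=NH3 P2=-
Op 7: best P0=- P1=NH2 P2=-

Answer: P0:- P1:NH2 P2:-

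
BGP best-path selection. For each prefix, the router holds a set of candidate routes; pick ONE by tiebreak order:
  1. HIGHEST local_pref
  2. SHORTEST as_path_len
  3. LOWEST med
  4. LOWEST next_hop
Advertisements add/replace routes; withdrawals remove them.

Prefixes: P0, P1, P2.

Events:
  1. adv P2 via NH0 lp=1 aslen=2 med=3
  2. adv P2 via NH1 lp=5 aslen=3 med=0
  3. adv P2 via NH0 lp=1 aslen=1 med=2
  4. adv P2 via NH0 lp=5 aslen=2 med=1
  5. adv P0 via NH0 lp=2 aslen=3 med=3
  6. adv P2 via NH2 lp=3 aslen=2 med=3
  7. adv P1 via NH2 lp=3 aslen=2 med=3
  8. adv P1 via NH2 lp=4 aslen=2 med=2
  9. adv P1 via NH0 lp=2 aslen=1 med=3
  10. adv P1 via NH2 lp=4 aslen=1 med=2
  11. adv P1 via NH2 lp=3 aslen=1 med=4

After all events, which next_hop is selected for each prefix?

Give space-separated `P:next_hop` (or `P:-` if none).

Answer: P0:NH0 P1:NH2 P2:NH0

Derivation:
Op 1: best P0=- P1=- P2=NH0
Op 2: best P0=- P1=- P2=NH1
Op 3: best P0=- P1=- P2=NH1
Op 4: best P0=- P1=- P2=NH0
Op 5: best P0=NH0 P1=- P2=NH0
Op 6: best P0=NH0 P1=- P2=NH0
Op 7: best P0=NH0 P1=NH2 P2=NH0
Op 8: best P0=NH0 P1=NH2 P2=NH0
Op 9: best P0=NH0 P1=NH2 P2=NH0
Op 10: best P0=NH0 P1=NH2 P2=NH0
Op 11: best P0=NH0 P1=NH2 P2=NH0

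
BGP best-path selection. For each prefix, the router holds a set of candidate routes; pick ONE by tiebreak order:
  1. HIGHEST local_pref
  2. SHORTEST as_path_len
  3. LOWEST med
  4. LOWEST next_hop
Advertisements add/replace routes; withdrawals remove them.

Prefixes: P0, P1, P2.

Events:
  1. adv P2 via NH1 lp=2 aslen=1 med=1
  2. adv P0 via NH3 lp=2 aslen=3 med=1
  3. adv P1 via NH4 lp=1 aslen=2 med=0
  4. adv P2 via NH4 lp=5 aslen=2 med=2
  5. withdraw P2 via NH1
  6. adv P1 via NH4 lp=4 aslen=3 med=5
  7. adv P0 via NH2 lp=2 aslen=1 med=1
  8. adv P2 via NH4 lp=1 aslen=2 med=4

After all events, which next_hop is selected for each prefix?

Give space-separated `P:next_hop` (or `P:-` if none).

Op 1: best P0=- P1=- P2=NH1
Op 2: best P0=NH3 P1=- P2=NH1
Op 3: best P0=NH3 P1=NH4 P2=NH1
Op 4: best P0=NH3 P1=NH4 P2=NH4
Op 5: best P0=NH3 P1=NH4 P2=NH4
Op 6: best P0=NH3 P1=NH4 P2=NH4
Op 7: best P0=NH2 P1=NH4 P2=NH4
Op 8: best P0=NH2 P1=NH4 P2=NH4

Answer: P0:NH2 P1:NH4 P2:NH4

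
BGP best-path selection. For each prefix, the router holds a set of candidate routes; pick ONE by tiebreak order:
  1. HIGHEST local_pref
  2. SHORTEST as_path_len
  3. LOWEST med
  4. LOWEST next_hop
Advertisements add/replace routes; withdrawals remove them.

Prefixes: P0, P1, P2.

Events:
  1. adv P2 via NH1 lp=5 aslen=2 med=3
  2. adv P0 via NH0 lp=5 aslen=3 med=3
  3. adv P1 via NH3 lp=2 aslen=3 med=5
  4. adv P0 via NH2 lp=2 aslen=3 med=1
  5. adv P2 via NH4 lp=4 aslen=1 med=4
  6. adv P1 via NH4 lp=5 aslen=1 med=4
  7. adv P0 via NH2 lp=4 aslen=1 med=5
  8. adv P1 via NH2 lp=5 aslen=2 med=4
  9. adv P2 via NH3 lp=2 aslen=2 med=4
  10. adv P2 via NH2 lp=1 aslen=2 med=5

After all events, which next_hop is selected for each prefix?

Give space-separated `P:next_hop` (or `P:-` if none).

Op 1: best P0=- P1=- P2=NH1
Op 2: best P0=NH0 P1=- P2=NH1
Op 3: best P0=NH0 P1=NH3 P2=NH1
Op 4: best P0=NH0 P1=NH3 P2=NH1
Op 5: best P0=NH0 P1=NH3 P2=NH1
Op 6: best P0=NH0 P1=NH4 P2=NH1
Op 7: best P0=NH0 P1=NH4 P2=NH1
Op 8: best P0=NH0 P1=NH4 P2=NH1
Op 9: best P0=NH0 P1=NH4 P2=NH1
Op 10: best P0=NH0 P1=NH4 P2=NH1

Answer: P0:NH0 P1:NH4 P2:NH1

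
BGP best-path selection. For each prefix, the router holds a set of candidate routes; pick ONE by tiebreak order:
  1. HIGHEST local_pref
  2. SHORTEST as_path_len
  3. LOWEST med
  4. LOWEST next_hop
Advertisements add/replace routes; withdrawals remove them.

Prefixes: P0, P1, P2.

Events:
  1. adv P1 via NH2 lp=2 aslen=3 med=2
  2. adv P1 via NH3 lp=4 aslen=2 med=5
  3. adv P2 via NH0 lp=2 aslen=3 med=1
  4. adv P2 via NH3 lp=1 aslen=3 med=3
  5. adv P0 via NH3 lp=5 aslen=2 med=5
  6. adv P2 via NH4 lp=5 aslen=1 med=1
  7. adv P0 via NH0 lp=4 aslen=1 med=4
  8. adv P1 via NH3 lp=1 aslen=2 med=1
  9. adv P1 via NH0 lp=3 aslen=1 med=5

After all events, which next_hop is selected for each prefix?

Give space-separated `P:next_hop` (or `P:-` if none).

Answer: P0:NH3 P1:NH0 P2:NH4

Derivation:
Op 1: best P0=- P1=NH2 P2=-
Op 2: best P0=- P1=NH3 P2=-
Op 3: best P0=- P1=NH3 P2=NH0
Op 4: best P0=- P1=NH3 P2=NH0
Op 5: best P0=NH3 P1=NH3 P2=NH0
Op 6: best P0=NH3 P1=NH3 P2=NH4
Op 7: best P0=NH3 P1=NH3 P2=NH4
Op 8: best P0=NH3 P1=NH2 P2=NH4
Op 9: best P0=NH3 P1=NH0 P2=NH4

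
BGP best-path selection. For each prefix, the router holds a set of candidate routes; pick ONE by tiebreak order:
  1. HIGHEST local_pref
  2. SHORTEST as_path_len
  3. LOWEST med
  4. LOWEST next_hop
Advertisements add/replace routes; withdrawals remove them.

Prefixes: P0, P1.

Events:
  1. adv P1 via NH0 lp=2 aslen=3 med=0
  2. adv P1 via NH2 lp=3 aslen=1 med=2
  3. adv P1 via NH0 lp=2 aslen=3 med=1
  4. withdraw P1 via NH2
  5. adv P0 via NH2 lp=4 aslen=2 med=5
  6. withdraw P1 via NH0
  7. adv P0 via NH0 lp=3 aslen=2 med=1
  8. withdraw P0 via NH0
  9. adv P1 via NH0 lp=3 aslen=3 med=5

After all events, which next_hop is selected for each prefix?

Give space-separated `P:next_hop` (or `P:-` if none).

Answer: P0:NH2 P1:NH0

Derivation:
Op 1: best P0=- P1=NH0
Op 2: best P0=- P1=NH2
Op 3: best P0=- P1=NH2
Op 4: best P0=- P1=NH0
Op 5: best P0=NH2 P1=NH0
Op 6: best P0=NH2 P1=-
Op 7: best P0=NH2 P1=-
Op 8: best P0=NH2 P1=-
Op 9: best P0=NH2 P1=NH0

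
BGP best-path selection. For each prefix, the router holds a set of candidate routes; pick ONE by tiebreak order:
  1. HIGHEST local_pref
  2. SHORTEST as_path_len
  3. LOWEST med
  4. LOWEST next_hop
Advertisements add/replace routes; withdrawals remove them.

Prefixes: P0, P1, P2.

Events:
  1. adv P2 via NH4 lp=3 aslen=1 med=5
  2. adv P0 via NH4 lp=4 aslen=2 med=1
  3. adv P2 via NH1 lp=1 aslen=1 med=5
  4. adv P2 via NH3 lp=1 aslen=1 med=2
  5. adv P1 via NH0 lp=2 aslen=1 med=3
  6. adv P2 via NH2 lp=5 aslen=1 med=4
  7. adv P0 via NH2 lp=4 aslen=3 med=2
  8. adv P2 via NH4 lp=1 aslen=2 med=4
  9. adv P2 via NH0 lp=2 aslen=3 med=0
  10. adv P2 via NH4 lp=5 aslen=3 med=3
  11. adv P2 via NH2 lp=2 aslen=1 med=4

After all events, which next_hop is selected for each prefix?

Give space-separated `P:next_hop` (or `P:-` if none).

Answer: P0:NH4 P1:NH0 P2:NH4

Derivation:
Op 1: best P0=- P1=- P2=NH4
Op 2: best P0=NH4 P1=- P2=NH4
Op 3: best P0=NH4 P1=- P2=NH4
Op 4: best P0=NH4 P1=- P2=NH4
Op 5: best P0=NH4 P1=NH0 P2=NH4
Op 6: best P0=NH4 P1=NH0 P2=NH2
Op 7: best P0=NH4 P1=NH0 P2=NH2
Op 8: best P0=NH4 P1=NH0 P2=NH2
Op 9: best P0=NH4 P1=NH0 P2=NH2
Op 10: best P0=NH4 P1=NH0 P2=NH2
Op 11: best P0=NH4 P1=NH0 P2=NH4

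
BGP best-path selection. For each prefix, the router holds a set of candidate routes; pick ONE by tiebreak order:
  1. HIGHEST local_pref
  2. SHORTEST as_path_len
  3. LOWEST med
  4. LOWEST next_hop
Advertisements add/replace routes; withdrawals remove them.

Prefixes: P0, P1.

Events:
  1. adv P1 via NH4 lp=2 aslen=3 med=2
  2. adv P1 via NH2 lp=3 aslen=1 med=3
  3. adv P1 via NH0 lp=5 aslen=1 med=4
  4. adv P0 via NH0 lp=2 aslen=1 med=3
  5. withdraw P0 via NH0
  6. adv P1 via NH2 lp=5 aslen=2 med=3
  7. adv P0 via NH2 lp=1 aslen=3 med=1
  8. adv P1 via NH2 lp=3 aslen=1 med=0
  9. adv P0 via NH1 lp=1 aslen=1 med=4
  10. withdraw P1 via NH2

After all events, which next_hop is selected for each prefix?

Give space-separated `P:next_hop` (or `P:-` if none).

Op 1: best P0=- P1=NH4
Op 2: best P0=- P1=NH2
Op 3: best P0=- P1=NH0
Op 4: best P0=NH0 P1=NH0
Op 5: best P0=- P1=NH0
Op 6: best P0=- P1=NH0
Op 7: best P0=NH2 P1=NH0
Op 8: best P0=NH2 P1=NH0
Op 9: best P0=NH1 P1=NH0
Op 10: best P0=NH1 P1=NH0

Answer: P0:NH1 P1:NH0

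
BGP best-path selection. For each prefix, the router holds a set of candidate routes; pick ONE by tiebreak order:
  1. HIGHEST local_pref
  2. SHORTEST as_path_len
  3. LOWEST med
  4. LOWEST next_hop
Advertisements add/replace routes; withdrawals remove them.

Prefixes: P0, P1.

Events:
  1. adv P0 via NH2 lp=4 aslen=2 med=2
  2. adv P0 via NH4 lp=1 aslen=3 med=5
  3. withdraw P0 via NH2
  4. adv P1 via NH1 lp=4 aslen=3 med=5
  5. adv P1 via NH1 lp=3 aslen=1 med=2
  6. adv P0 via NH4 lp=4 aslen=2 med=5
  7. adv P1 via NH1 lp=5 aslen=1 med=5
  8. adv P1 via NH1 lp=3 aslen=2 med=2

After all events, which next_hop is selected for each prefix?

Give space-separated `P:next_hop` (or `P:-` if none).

Answer: P0:NH4 P1:NH1

Derivation:
Op 1: best P0=NH2 P1=-
Op 2: best P0=NH2 P1=-
Op 3: best P0=NH4 P1=-
Op 4: best P0=NH4 P1=NH1
Op 5: best P0=NH4 P1=NH1
Op 6: best P0=NH4 P1=NH1
Op 7: best P0=NH4 P1=NH1
Op 8: best P0=NH4 P1=NH1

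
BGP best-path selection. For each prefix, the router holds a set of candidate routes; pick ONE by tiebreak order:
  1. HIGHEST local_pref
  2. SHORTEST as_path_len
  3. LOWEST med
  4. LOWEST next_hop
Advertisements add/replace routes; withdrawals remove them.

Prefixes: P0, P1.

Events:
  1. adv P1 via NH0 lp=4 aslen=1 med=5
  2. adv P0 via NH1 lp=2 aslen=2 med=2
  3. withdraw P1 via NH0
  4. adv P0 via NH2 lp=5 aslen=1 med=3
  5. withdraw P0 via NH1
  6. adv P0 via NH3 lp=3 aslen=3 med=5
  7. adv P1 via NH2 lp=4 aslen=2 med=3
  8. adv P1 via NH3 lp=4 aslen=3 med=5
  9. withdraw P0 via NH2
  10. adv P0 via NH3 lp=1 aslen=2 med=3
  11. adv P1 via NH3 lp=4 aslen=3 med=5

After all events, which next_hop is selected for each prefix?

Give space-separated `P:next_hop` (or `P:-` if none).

Op 1: best P0=- P1=NH0
Op 2: best P0=NH1 P1=NH0
Op 3: best P0=NH1 P1=-
Op 4: best P0=NH2 P1=-
Op 5: best P0=NH2 P1=-
Op 6: best P0=NH2 P1=-
Op 7: best P0=NH2 P1=NH2
Op 8: best P0=NH2 P1=NH2
Op 9: best P0=NH3 P1=NH2
Op 10: best P0=NH3 P1=NH2
Op 11: best P0=NH3 P1=NH2

Answer: P0:NH3 P1:NH2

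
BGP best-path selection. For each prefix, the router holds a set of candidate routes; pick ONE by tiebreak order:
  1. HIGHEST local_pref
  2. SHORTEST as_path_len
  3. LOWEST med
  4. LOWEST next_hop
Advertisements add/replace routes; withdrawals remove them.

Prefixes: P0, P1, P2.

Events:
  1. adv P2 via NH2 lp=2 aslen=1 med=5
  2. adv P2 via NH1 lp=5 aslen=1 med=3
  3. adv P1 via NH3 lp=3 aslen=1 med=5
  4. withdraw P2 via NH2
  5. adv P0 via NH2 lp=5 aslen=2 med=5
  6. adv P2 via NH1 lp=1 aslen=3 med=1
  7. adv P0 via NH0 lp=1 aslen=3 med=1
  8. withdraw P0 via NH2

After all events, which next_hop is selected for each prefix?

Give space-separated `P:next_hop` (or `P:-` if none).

Answer: P0:NH0 P1:NH3 P2:NH1

Derivation:
Op 1: best P0=- P1=- P2=NH2
Op 2: best P0=- P1=- P2=NH1
Op 3: best P0=- P1=NH3 P2=NH1
Op 4: best P0=- P1=NH3 P2=NH1
Op 5: best P0=NH2 P1=NH3 P2=NH1
Op 6: best P0=NH2 P1=NH3 P2=NH1
Op 7: best P0=NH2 P1=NH3 P2=NH1
Op 8: best P0=NH0 P1=NH3 P2=NH1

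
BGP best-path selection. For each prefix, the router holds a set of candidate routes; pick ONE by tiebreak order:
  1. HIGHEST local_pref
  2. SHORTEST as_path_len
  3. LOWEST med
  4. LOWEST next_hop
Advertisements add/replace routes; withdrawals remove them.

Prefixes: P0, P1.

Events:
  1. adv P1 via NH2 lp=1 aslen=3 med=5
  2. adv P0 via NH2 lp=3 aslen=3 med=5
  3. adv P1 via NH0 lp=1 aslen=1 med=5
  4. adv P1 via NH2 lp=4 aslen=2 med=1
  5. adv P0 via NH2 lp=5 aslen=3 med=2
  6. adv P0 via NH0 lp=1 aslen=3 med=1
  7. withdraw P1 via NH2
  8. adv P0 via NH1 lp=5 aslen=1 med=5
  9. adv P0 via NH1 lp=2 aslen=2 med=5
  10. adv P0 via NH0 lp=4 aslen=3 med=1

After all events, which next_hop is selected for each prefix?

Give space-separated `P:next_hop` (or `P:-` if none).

Op 1: best P0=- P1=NH2
Op 2: best P0=NH2 P1=NH2
Op 3: best P0=NH2 P1=NH0
Op 4: best P0=NH2 P1=NH2
Op 5: best P0=NH2 P1=NH2
Op 6: best P0=NH2 P1=NH2
Op 7: best P0=NH2 P1=NH0
Op 8: best P0=NH1 P1=NH0
Op 9: best P0=NH2 P1=NH0
Op 10: best P0=NH2 P1=NH0

Answer: P0:NH2 P1:NH0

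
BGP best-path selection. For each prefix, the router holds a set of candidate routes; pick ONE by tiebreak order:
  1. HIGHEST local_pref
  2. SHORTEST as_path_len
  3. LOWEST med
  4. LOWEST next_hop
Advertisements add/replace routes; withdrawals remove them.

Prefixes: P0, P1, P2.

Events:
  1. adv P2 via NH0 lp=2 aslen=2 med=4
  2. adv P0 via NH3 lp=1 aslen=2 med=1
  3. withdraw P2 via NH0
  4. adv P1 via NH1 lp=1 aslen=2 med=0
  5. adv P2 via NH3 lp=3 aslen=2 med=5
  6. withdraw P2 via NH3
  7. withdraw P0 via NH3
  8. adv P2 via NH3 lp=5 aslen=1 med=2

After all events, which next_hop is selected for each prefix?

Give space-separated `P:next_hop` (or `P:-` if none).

Answer: P0:- P1:NH1 P2:NH3

Derivation:
Op 1: best P0=- P1=- P2=NH0
Op 2: best P0=NH3 P1=- P2=NH0
Op 3: best P0=NH3 P1=- P2=-
Op 4: best P0=NH3 P1=NH1 P2=-
Op 5: best P0=NH3 P1=NH1 P2=NH3
Op 6: best P0=NH3 P1=NH1 P2=-
Op 7: best P0=- P1=NH1 P2=-
Op 8: best P0=- P1=NH1 P2=NH3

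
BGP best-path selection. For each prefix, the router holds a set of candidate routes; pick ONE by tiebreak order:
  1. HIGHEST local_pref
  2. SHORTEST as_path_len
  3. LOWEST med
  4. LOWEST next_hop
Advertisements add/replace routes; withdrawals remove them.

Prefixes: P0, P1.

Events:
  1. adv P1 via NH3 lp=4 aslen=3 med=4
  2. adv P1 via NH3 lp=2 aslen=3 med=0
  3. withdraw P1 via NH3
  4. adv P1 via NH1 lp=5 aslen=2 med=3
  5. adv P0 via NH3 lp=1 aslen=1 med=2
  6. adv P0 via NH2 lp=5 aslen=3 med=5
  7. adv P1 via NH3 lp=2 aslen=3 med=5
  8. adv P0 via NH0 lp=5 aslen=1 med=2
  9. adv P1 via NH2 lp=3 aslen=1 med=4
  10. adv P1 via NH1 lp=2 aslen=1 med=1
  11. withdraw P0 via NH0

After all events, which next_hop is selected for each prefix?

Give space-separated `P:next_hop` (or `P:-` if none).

Answer: P0:NH2 P1:NH2

Derivation:
Op 1: best P0=- P1=NH3
Op 2: best P0=- P1=NH3
Op 3: best P0=- P1=-
Op 4: best P0=- P1=NH1
Op 5: best P0=NH3 P1=NH1
Op 6: best P0=NH2 P1=NH1
Op 7: best P0=NH2 P1=NH1
Op 8: best P0=NH0 P1=NH1
Op 9: best P0=NH0 P1=NH1
Op 10: best P0=NH0 P1=NH2
Op 11: best P0=NH2 P1=NH2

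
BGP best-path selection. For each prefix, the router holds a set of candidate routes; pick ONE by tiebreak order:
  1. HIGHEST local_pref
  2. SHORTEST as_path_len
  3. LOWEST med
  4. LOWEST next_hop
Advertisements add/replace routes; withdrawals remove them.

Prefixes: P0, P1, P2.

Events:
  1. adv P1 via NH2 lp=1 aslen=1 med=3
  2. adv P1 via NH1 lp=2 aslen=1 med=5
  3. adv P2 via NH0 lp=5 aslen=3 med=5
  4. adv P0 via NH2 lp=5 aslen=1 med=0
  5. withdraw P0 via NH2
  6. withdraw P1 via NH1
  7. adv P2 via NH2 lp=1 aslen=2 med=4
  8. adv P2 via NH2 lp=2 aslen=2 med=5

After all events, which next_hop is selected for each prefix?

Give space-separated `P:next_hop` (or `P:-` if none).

Op 1: best P0=- P1=NH2 P2=-
Op 2: best P0=- P1=NH1 P2=-
Op 3: best P0=- P1=NH1 P2=NH0
Op 4: best P0=NH2 P1=NH1 P2=NH0
Op 5: best P0=- P1=NH1 P2=NH0
Op 6: best P0=- P1=NH2 P2=NH0
Op 7: best P0=- P1=NH2 P2=NH0
Op 8: best P0=- P1=NH2 P2=NH0

Answer: P0:- P1:NH2 P2:NH0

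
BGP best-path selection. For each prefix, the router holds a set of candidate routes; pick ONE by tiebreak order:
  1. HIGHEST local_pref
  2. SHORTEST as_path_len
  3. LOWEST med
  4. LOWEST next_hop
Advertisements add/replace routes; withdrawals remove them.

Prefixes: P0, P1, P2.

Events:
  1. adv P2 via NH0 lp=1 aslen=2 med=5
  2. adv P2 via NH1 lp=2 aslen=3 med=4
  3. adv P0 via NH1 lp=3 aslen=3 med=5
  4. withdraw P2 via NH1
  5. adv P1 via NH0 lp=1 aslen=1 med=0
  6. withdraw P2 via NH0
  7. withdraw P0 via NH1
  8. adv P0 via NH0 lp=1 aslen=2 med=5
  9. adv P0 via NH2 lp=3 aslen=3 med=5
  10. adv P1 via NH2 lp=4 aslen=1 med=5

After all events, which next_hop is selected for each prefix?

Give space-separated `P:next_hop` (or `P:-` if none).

Answer: P0:NH2 P1:NH2 P2:-

Derivation:
Op 1: best P0=- P1=- P2=NH0
Op 2: best P0=- P1=- P2=NH1
Op 3: best P0=NH1 P1=- P2=NH1
Op 4: best P0=NH1 P1=- P2=NH0
Op 5: best P0=NH1 P1=NH0 P2=NH0
Op 6: best P0=NH1 P1=NH0 P2=-
Op 7: best P0=- P1=NH0 P2=-
Op 8: best P0=NH0 P1=NH0 P2=-
Op 9: best P0=NH2 P1=NH0 P2=-
Op 10: best P0=NH2 P1=NH2 P2=-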